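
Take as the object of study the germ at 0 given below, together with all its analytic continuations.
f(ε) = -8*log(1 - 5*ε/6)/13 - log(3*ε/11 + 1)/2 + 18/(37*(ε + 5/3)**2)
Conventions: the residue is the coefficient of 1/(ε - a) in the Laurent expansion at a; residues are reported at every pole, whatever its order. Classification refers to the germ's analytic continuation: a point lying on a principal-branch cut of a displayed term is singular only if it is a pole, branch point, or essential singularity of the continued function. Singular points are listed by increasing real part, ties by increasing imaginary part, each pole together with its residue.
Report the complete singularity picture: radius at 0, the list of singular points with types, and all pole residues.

Denominator factor (ε + 5/3)^2: pole of order 2 at -5/3, modulus 5/3.
Branch term (-1/2)*log(1 - ε/(-11/3)): its argument vanishes at ε = -11/3, a logarithmic branch point, modulus 11/3.
Branch term (-8/13)*log(1 - ε/(6/5)): its argument vanishes at ε = 6/5, a logarithmic branch point, modulus 6/5.
The radius of convergence is the smallest modulus among the singular points: 6/5.
The branch terms are analytic at -5/3 and contribute nothing to the residue; only the rational part matters.
At the order-2 pole -5/3 set g(ε) = (ε - (-5/3))^2*(rational part) = 18/37.
Order-2 pole: residue = g'(a); g'(-5/3) = 0, so the residue is 0.
List the singular points by increasing real part (a conjugate pair: the negative imaginary part first).

Radius of convergence at 0: 6/5.
At -11/3: a logarithmic branch point.
At -5/3: a pole of order 2; residue 0.
At 6/5: a logarithmic branch point.


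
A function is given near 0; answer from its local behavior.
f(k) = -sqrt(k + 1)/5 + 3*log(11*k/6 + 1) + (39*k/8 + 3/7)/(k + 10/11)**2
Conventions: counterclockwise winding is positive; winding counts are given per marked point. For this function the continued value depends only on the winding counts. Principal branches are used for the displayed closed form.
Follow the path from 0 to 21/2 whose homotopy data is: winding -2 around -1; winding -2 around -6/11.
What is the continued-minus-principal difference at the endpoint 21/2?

The rational part is single-valued and drops out of the difference; each branch term changes only by its own monodromy.
(3)*log(1 - k/(-6/11)): each positive loop around -6/11 adds 2*pi*i to the log, so winding -2 contributes (3)*(-2)*2*pi*i = -(12)*pi*i.
(-1/5)*sqrt(1 - k/(-1)): winding -2 is even, the square root returns to the same sheet, contribution 0.
Summing the contributions at k = 21/2 gives -(12)*pi*i.

Continued minus principal equals -(12)*pi*i.


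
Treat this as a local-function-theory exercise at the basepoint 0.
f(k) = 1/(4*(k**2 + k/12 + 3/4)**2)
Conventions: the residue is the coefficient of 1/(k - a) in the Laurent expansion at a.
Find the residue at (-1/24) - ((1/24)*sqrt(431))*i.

The residue is ((864/185761)*sqrt(431))*i.

The factor k**2 + k/12 + 3/4 splits as (k - a)(k - a') with a = (-1/24) - ((1/24)*sqrt(431))*i, a' = (-1/24) + ((1/24)*sqrt(431))*i. At the order-2 pole a set g(k) = (k - a)^2*f(k) = [1/4] / (k - a')^2.
Order-2 pole: residue = g'(a); g'((-1/24) - ((1/24)*sqrt(431))*i) = ((864/185761)*sqrt(431))*i, so the residue is ((864/185761)*sqrt(431))*i.


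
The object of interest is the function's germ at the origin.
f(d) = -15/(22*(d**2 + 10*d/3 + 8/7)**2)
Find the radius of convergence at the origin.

Denominator factor (d**2 + 10*d/3 + 8/7)^2: discriminant 412/63, real irrational roots -5/3 + (1/21)*sqrt(721) and -5/3 - (1/21)*sqrt(721); poles of order 2, moduli 5/3 - (1/21)*sqrt(721) and 5/3 + (1/21)*sqrt(721).
The radius of convergence is the smallest modulus among the singular points: 5/3 - (1/21)*sqrt(721).

The radius of convergence is 5/3 - (1/21)*sqrt(721).


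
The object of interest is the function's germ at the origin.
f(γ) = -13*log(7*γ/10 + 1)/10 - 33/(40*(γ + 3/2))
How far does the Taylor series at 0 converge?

The radius of convergence is 10/7.

Denominator factor (γ + 3/2): pole of order 1 at -3/2, modulus 3/2.
Branch term (-13/10)*log(1 - γ/(-10/7)): its argument vanishes at γ = -10/7, a logarithmic branch point, modulus 10/7.
The radius of convergence is the smallest modulus among the singular points: 10/7.


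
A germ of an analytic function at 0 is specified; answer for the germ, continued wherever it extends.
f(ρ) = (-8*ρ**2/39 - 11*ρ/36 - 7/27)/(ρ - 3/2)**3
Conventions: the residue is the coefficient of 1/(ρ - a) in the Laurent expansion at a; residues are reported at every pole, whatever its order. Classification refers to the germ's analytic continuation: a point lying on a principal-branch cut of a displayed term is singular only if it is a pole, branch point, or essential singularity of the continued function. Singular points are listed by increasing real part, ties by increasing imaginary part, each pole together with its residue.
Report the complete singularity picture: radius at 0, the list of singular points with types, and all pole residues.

Denominator factor (ρ - 3/2)^3: pole of order 3 at 3/2, modulus 3/2.
The radius of convergence is the smallest modulus among the singular points: 3/2.
At the order-3 pole 3/2 set g(ρ) = (ρ - (3/2))^3*f(ρ) = -8*ρ**2/39 - 11*ρ/36 - 7/27.
Order-3 pole: residue = g''(a)/2; g''(3/2) = -16/39, so the residue is -8/39.

Radius of convergence at 0: 3/2.
At 3/2: a pole of order 3; residue -8/39.


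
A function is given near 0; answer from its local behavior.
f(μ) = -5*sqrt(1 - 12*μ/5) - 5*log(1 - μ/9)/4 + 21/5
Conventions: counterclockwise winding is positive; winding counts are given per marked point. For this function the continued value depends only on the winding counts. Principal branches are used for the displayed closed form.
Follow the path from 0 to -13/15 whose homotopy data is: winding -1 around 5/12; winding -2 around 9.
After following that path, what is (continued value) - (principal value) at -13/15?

The rational part is single-valued and drops out of the difference; each branch term changes only by its own monodromy.
(-5)*sqrt(1 - μ/(5/12)): winding -1 is odd, the square root flips sign, contributing -2*(-5)*sqrt(1 - (-13/15)/(5/12)) = -2*(-5)*sqrt(77/25) = (2)*sqrt(77).
(-5/4)*log(1 - μ/(9)): each positive loop around 9 adds 2*pi*i to the log, so winding -2 contributes (-5/4)*(-2)*2*pi*i = (5)*pi*i.
Summing the contributions at μ = -13/15 gives ((2)*sqrt(77)) + ((5)*pi)*i.

Continued minus principal equals ((2)*sqrt(77)) + ((5)*pi)*i.


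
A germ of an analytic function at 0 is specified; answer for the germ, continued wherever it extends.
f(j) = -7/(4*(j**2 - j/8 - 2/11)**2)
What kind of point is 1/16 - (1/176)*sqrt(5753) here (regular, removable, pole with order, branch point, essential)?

The denominator factor j**2 - j/8 - 2/11 vanishes at 1/16 - (1/176)*sqrt(5753) and appears to the power 2; the numerator there equals -7/4, nonzero, and no other factor vanishes.
Hence a pole whose order is the multiplicity, 2.

The point is a pole of order 2.


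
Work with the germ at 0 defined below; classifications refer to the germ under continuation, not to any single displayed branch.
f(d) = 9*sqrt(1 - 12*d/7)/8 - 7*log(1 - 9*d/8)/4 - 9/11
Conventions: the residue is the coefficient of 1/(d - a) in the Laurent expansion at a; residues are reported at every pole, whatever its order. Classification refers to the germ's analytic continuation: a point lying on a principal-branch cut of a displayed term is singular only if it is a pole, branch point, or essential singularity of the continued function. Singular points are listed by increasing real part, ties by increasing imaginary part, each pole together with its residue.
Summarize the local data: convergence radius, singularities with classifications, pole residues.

Branch term (-7/4)*log(1 - d/(8/9)): its argument vanishes at d = 8/9, a logarithmic branch point, modulus 8/9.
Branch term (9/8)*sqrt(1 - d/(7/12)): its argument vanishes at d = 7/12, a square-root branch point, modulus 7/12.
The radius of convergence is the smallest modulus among the singular points: 7/12.
List the singular points by increasing real part (a conjugate pair: the negative imaginary part first).

Radius of convergence at 0: 7/12.
At 7/12: an algebraic (square-root) branch point.
At 8/9: a logarithmic branch point.


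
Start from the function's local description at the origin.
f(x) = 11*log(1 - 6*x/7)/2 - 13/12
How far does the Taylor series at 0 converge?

Branch term (11/2)*log(1 - x/(7/6)): its argument vanishes at x = 7/6, a logarithmic branch point, modulus 7/6.
The radius of convergence is the smallest modulus among the singular points: 7/6.

The radius of convergence is 7/6.


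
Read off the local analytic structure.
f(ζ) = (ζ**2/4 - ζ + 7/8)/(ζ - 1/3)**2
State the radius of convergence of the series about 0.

Denominator factor (ζ - 1/3)^2: pole of order 2 at 1/3, modulus 1/3.
The radius of convergence is the smallest modulus among the singular points: 1/3.

The radius of convergence is 1/3.


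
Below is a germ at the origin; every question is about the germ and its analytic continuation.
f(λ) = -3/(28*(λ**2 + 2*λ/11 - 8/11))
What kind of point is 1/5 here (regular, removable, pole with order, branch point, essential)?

Denominator factors: λ**2 + 2*λ/11 - 8/11 = -179/275 at λ = 1/5 — none vanishes.
So the germ continues analytically to 1/5.

The point is a regular point.


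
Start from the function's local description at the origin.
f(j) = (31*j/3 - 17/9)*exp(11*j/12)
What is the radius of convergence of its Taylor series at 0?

The radius of convergence is infinite.

The factor exp(11*j/12) is entire and contributes no finite singular point.
The polynomial part has no poles.
No finite singular points: the Taylor series at 0 converges everywhere.


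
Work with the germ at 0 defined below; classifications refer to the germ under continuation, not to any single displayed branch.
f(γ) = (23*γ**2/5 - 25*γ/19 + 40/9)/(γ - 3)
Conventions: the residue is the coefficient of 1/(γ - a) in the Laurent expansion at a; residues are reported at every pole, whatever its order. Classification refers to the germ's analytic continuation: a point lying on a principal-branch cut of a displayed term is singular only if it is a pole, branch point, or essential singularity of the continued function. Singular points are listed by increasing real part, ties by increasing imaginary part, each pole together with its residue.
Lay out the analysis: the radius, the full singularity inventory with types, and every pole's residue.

Radius of convergence at 0: 3.
At 3: a pole of order 1; residue 35822/855.

Denominator factor (γ - 3): pole of order 1 at 3, modulus 3.
The radius of convergence is the smallest modulus among the singular points: 3.
At the order-1 pole 3 set g(γ) = (γ - (3))*f(γ) = 23*γ**2/5 - 25*γ/19 + 40/9.
Simple pole: residue = g(a) at a = 3, which is 35822/855.


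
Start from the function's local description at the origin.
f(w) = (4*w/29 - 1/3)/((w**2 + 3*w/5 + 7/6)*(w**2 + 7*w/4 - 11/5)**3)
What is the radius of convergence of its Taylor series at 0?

The radius of convergence is -7/8 + (1/40)*sqrt(4745).

Denominator factor (w**2 + 3*w/5 + 7/6): discriminant -323/75, complex-conjugate roots (-3/10) + ((1/30)*sqrt(969))*i and (-3/10) - ((1/30)*sqrt(969))*i; poles of order 1, moduli (1/6)*sqrt(42) and (1/6)*sqrt(42).
Denominator factor (w**2 + 7*w/4 - 11/5)^3: discriminant 949/80, real irrational roots -7/8 + (1/40)*sqrt(4745) and -7/8 - (1/40)*sqrt(4745); poles of order 3, moduli -7/8 + (1/40)*sqrt(4745) and 7/8 + (1/40)*sqrt(4745).
The radius of convergence is the smallest modulus among the singular points: -7/8 + (1/40)*sqrt(4745).


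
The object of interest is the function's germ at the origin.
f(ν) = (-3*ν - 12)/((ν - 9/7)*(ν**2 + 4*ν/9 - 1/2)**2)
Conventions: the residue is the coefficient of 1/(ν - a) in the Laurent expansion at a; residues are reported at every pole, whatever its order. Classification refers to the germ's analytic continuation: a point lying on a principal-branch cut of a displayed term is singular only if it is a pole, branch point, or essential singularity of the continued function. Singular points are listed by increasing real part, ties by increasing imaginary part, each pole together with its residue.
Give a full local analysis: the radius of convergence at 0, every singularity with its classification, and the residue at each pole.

Denominator factor (ν**2 + 4*ν/9 - 1/2)^2: discriminant 178/81, real irrational roots -2/9 + (1/18)*sqrt(178) and -2/9 - (1/18)*sqrt(178); poles of order 2, moduli -2/9 + (1/18)*sqrt(178) and 2/9 + (1/18)*sqrt(178).
Denominator factor (ν - 9/7): pole of order 1 at 9/7, modulus 9/7.
The radius of convergence is the smallest modulus among the singular points: -2/9 + (1/18)*sqrt(178).
The factor ν**2 + 4*ν/9 - 1/2 splits as (ν - a)(ν - a') with a = -2/9 - (1/18)*sqrt(178), a' = -2/9 + (1/18)*sqrt(178). At the order-2 pole a set g(ν) = (ν - a)^2*f(ν) = [(-3*ν - 12)/(ν - 9/7)] / (ν - a')^2.
Order-2 pole: residue = g'(a); g'(-2/9 - (1/18)*sqrt(178)) = 76146/28561 + (42291123/452463362)*sqrt(178), so the residue is 76146/28561 + (42291123/452463362)*sqrt(178).
The factor ν**2 + 4*ν/9 - 1/2 splits as (ν - a)(ν - a') with a = -2/9 + (1/18)*sqrt(178), a' = -2/9 - (1/18)*sqrt(178). At the order-2 pole a set g(ν) = (ν - a)^2*f(ν) = [(-3*ν - 12)/(ν - 9/7)] / (ν - a')^2.
Order-2 pole: residue = g'(a); g'(-2/9 + (1/18)*sqrt(178)) = 76146/28561 - (42291123/452463362)*sqrt(178), so the residue is 76146/28561 - (42291123/452463362)*sqrt(178).
At the order-1 pole 9/7 set g(ν) = (ν - (9/7))*f(ν) = (-3*ν - 12)/(ν**2 + 4*ν/9 - 1/2)**2.
Simple pole: residue = g(a) at a = 9/7, which is -152292/28561.
List the singular points by increasing real part (a conjugate pair: the negative imaginary part first).

Radius of convergence at 0: -2/9 + (1/18)*sqrt(178).
At -2/9 - (1/18)*sqrt(178): a pole of order 2; residue 76146/28561 + (42291123/452463362)*sqrt(178).
At -2/9 + (1/18)*sqrt(178): a pole of order 2; residue 76146/28561 - (42291123/452463362)*sqrt(178).
At 9/7: a pole of order 1; residue -152292/28561.


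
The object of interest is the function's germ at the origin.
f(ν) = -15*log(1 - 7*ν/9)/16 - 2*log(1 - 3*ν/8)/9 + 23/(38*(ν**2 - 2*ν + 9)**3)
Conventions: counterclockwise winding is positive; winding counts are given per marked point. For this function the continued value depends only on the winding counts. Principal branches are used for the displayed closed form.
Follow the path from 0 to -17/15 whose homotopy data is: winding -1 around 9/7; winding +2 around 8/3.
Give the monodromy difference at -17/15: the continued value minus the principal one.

The rational part is single-valued and drops out of the difference; each branch term changes only by its own monodromy.
(-15/16)*log(1 - ν/(9/7)): each positive loop around 9/7 adds 2*pi*i to the log, so winding -1 contributes (-15/16)*(-1)*2*pi*i = (15/8)*pi*i.
(-2/9)*log(1 - ν/(8/3)): each positive loop around 8/3 adds 2*pi*i to the log, so winding +2 contributes (-2/9)*(2)*2*pi*i = -(8/9)*pi*i.
Summing the contributions at ν = -17/15 gives (71/72)*pi*i.

Continued minus principal equals (71/72)*pi*i.


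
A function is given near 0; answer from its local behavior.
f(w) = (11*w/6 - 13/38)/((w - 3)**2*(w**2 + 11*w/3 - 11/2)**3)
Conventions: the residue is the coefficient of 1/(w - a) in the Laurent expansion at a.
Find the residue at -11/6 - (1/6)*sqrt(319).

The residue is 1934/1390173 - (3761821/53659287627)*sqrt(319).

The factor w**2 + 11*w/3 - 11/2 splits as (w - a)(w - a') with a = -11/6 - (1/6)*sqrt(319), a' = -11/6 + (1/6)*sqrt(319). At the order-3 pole a set g(w) = (w - a)^3*f(w) = [(11*w/6 - 13/38)/(w - 3)**2] / (w - a')^3.
Order-3 pole: residue = g''(a)/2; g''(-11/6 - (1/6)*sqrt(319)) = 3868/1390173 - (7523642/53659287627)*sqrt(319), so the residue is 1934/1390173 - (3761821/53659287627)*sqrt(319).


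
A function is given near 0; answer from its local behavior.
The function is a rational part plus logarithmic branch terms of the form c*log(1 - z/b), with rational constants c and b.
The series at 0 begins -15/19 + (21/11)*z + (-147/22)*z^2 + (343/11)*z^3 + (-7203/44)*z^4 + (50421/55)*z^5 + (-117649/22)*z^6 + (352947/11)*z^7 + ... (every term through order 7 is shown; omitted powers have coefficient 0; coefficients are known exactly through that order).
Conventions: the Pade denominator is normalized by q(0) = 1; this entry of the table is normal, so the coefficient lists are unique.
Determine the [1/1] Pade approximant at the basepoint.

The Pade approximant has numerator coefficients [-15/19, -357/418]; denominator coefficients [1, 7/2].

Taylor coefficients needed (read off): a_0 = -15/19, a_1 = 21/11, a_2 = -147/22.
Write the denominator as Q(z) = 1 + q1*z. Requiring Q*f - P = O(z^3) with deg P <= 1 kills the coefficients of z^2..z^2 in Q*f:
  z^2: a_2 + q1*a_1 = 0, i.e. -147/22 + (21/11)*q1 = 0.
Solving this linear system: q1 = 7/2.
The numerator is Q*f truncated at degree 1: P0 = a_0 = -15/19; P1 = a_1 + q1*a_0 = -357/418.


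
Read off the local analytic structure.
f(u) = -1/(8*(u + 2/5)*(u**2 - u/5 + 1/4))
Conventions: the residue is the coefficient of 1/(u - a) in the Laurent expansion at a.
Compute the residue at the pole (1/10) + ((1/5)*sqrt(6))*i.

The factor u**2 - u/5 + 1/4 splits as (u - a)(u - a') with a = (1/10) + ((1/5)*sqrt(6))*i, a' = (1/10) - ((1/5)*sqrt(6))*i. At the order-1 pole a set g(u) = (u - a)*f(u) = [-1/(8*(u + 2/5))] / (u - a').
Simple pole: residue = g(a) at a = (1/10) + ((1/5)*sqrt(6))*i, which is (25/196) + ((125/2352)*sqrt(6))*i.

The residue is (25/196) + ((125/2352)*sqrt(6))*i.


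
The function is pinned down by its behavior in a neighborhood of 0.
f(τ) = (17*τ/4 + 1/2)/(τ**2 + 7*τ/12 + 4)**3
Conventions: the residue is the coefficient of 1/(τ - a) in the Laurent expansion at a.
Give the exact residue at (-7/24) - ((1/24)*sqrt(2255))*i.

The residue is -((1104192/11466731375)*sqrt(2255))*i.

The factor τ**2 + 7*τ/12 + 4 splits as (τ - a)(τ - a') with a = (-7/24) - ((1/24)*sqrt(2255))*i, a' = (-7/24) + ((1/24)*sqrt(2255))*i. At the order-3 pole a set g(τ) = (τ - a)^3*f(τ) = [17*τ/4 + 1/2] / (τ - a')^3.
Order-3 pole: residue = g''(a)/2; g''((-7/24) - ((1/24)*sqrt(2255))*i) = -((2208384/11466731375)*sqrt(2255))*i, so the residue is -((1104192/11466731375)*sqrt(2255))*i.


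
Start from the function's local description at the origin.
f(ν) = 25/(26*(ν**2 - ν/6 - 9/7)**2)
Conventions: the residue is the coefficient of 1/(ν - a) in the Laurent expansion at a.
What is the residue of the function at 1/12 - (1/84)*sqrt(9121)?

The residue is (37800/22071517)*sqrt(9121).

The factor ν**2 - ν/6 - 9/7 splits as (ν - a)(ν - a') with a = 1/12 - (1/84)*sqrt(9121), a' = 1/12 + (1/84)*sqrt(9121). At the order-2 pole a set g(ν) = (ν - a)^2*f(ν) = [25/26] / (ν - a')^2.
Order-2 pole: residue = g'(a); g'(1/12 - (1/84)*sqrt(9121)) = (37800/22071517)*sqrt(9121), so the residue is (37800/22071517)*sqrt(9121).


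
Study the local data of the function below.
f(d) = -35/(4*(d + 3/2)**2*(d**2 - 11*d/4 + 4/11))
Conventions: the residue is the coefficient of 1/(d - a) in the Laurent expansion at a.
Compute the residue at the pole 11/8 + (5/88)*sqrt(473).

The factor d**2 - 11*d/4 + 4/11 splits as (d - a)(d - a') with a = 11/8 + (5/88)*sqrt(473), a' = 11/8 - (5/88)*sqrt(473). At the order-1 pole a set g(d) = (d - a)*f(d) = [-35/(4*(d + 3/2)**2)] / (d - a').
Simple pole: residue = g(a) at a = 11/8 + (5/88)*sqrt(473), which is 194810/351649 - (530838/15120907)*sqrt(473).

The residue is 194810/351649 - (530838/15120907)*sqrt(473).


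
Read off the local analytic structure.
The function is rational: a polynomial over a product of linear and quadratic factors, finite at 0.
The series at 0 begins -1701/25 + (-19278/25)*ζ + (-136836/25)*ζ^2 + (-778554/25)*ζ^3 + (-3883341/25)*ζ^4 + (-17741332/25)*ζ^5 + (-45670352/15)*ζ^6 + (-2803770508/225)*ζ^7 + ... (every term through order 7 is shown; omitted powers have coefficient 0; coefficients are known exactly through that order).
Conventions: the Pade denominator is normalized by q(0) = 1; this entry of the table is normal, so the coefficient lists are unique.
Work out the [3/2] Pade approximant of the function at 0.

Taylor coefficients needed (read off): a_0 = -1701/25, a_1 = -19278/25, a_2 = -136836/25, a_3 = -778554/25, a_4 = -3883341/25, a_5 = -17741332/25.
Write the denominator as Q(ζ) = 1 + q1*ζ + q2*ζ^2. Requiring Q*f - P = O(ζ^6) with deg P <= 3 kills the coefficients of ζ^4..ζ^5 in Q*f:
  ζ^4: a_4 + q1*a_3 + q2*a_2 = 0, i.e. -3883341/25 + (-778554/25)*q1 + (-136836/25)*q2 = 0.
  ζ^5: a_5 + q1*a_4 + q2*a_3 = 0, i.e. -17741332/25 + (-3883341/25)*q1 + (-778554/25)*q2 = 0.
Solving this linear system: q1 = -308843/38760, q2 = 438153/25840.
The numerator is Q*f truncated at degree 3: P0 = a_0 = -1701/25; P1 = a_1 + q1*a_0 = -73957779/323000; P2 = a_2 + q1*a_1 + q2*a_0 = -311890257/646000; P3 = a_3 + q1*a_2 + q2*a_1 = -195327531/323000.

The Pade approximant has numerator coefficients [-1701/25, -73957779/323000, -311890257/646000, -195327531/323000]; denominator coefficients [1, -308843/38760, 438153/25840].


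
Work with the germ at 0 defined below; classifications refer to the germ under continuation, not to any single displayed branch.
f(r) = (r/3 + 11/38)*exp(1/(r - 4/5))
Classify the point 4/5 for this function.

The exponent 1/(r - (4/5)) has a pole at 4/5, so exp(1/(r - (4/5))) takes every nonzero value near it: an essential singularity (not a pole of any order).

The point is an essential singularity.


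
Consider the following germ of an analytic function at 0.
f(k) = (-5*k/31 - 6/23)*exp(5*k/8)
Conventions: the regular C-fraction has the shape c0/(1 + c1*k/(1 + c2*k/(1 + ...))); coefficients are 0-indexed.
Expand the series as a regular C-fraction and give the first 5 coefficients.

The regular C-fraction coefficients are [-6/23, -925/744, 42689/55056, -2903367/25271888, 11851054675/63969978768].

Taylor coefficients (expand at 0): a_0 = -6/23, a_1 = -925/2852, a_2 = -6925/45632, a_3 = -15375/365056, a_4 = -288125/35045376.
c0 = a_0 = -6/23. Peel one level at a time: if S = 1 + c*k/S' with S'(0) = 1, then c is the k-coefficient of S and S' = c*k/(S - 1).
S_1 = c0/f = 1 + (-925/744)*k + (1067225/1107072)*k^2 + ...; c1 = -925/744.
S_2 = c1*k/(S_1 - 1) = 1 + (42689/55056)*k + (31219/350464)*k^2 + ...; c2 = 42689/55056.
S_3 = c2*k/(S_2 - 1) = 1 + (-2903367/25271888)*k + (9929262025/466521784576)*k^2 + ...; c3 = -2903367/25271888.
S_4 = c3*k/(S_3 - 1) = 1 + (11851054675/63969978768)*k + ...; c4 = 11851054675/63969978768.


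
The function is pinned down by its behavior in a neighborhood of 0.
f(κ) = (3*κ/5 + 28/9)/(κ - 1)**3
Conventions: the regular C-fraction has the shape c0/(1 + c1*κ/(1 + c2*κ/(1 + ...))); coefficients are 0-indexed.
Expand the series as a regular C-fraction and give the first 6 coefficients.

The regular C-fraction coefficients are [-28/9, -447/140, 23623/20860, -7001260/10559481, 693961987/3544087821, -23623/50009].

Taylor coefficients (expand at 0): a_0 = -28/9, a_1 = -149/15, a_2 = -307/15, a_3 = -1562/45, a_4 = -158/3, a_5 = -223/3.
c0 = a_0 = -28/9. Peel one level at a time: if S = 1 + c*κ/S' with S'(0) = 1, then c is the κ-coefficient of S and S' = c*κ/(S - 1).
S_1 = c0/f = 1 + (-447/140)*κ + (70869/19600)*κ^2 + ...; c1 = -447/140.
S_2 = c1*κ/(S_1 - 1) = 1 + (23623/20860)*κ + (50009/66603)*κ^2 + ...; c2 = 23623/20860.
S_3 = c2*κ/(S_2 - 1) = 1 + (-7001260/10559481)*κ + (652044820/5022415161)*κ^2 + ...; c3 = -7001260/10559481.
S_4 = c3*κ/(S_3 - 1) = 1 + (693961987/3544087821)*κ + (693961987/7502700243)*κ^2 + ...; c4 = 693961987/3544087821.
S_5 = c4*κ/(S_4 - 1) = 1 + (-23623/50009)*κ + ...; c5 = -23623/50009.


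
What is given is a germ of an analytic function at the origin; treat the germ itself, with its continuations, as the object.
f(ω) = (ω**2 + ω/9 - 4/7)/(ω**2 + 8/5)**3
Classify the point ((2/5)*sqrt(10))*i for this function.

The denominator factor ω**2 + 8/5 vanishes at ((2/5)*sqrt(10))*i and appears to the power 3; the numerator there equals (-76/35) + ((2/45)*sqrt(10))*i, nonzero, and no other factor vanishes.
Hence a pole whose order is the multiplicity, 3.

The point is a pole of order 3.


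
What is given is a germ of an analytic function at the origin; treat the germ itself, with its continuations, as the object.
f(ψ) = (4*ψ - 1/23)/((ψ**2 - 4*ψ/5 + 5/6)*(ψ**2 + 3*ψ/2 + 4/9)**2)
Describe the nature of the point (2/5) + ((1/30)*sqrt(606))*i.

The denominator factor ψ**2 - 4*ψ/5 + 5/6 vanishes at (2/5) + ((1/30)*sqrt(606))*i and appears to the power 1; the numerator there equals (179/115) + ((2/15)*sqrt(606))*i, nonzero, and no other factor vanishes.
Hence a pole whose order is the multiplicity, 1.

The point is a pole of order 1.


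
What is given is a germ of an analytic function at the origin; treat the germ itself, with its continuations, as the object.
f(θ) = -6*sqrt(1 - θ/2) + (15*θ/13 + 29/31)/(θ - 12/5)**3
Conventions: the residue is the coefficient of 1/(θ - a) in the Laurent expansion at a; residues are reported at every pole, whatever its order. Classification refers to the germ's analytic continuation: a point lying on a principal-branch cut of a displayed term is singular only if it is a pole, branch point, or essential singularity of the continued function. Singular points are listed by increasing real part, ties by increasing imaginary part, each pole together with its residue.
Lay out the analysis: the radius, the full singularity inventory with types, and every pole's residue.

Denominator factor (θ - 12/5)^3: pole of order 3 at 12/5, modulus 12/5.
Branch term (-6)*sqrt(1 - θ/(2)): its argument vanishes at θ = 2, a square-root branch point, modulus 2.
The radius of convergence is the smallest modulus among the singular points: 2.
The branch term is analytic at 12/5 and contributes nothing to the residue; only the rational part matters.
At the order-3 pole 12/5 set g(θ) = (θ - (12/5))^3*(rational part) = 15*θ/13 + 29/31.
Order-3 pole: residue = g''(a)/2; g''(12/5) = 0, so the residue is 0.
List the singular points by increasing real part (a conjugate pair: the negative imaginary part first).

Radius of convergence at 0: 2.
At 2: an algebraic (square-root) branch point.
At 12/5: a pole of order 3; residue 0.


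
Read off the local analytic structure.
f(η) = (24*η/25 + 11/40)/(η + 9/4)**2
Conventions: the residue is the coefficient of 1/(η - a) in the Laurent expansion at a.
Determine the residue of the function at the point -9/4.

The residue is 24/25.

At the order-2 pole -9/4 set g(η) = (η - (-9/4))^2*f(η) = 24*η/25 + 11/40.
Order-2 pole: residue = g'(a); g'(-9/4) = 24/25, so the residue is 24/25.


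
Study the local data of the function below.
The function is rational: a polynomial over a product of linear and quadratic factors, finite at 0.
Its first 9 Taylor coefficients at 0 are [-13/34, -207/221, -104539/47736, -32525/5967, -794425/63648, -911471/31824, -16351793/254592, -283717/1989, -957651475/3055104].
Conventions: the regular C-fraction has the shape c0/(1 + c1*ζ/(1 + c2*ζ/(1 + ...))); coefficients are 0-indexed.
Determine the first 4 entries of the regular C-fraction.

The regular C-fraction coefficients are [-13/34, -414/169, 843677/7556328, 119256519551/37722486024].

Taylor coefficients (read off): a_0 = -13/34, a_1 = -207/221, a_2 = -104539/47736, a_3 = -32525/5967.
c0 = a_0 = -13/34. Peel one level at a time: if S = 1 + c*ζ/S' with S'(0) = 1, then c is the ζ-coefficient of S and S' = c*ζ/(S - 1).
S_1 = c0/f = 1 + (-414/169)*ζ + (843677/3084588)*ζ^2 + ...; c1 = -414/169.
S_2 = c1*ζ/(S_1 - 1) = 1 + (843677/7556328)*ζ + (-705659879/1999162944)*ζ^2 + ...; c2 = 843677/7556328.
S_3 = c2*ζ/(S_2 - 1) = 1 + (119256519551/37722486024)*ζ + ...; c3 = 119256519551/37722486024.


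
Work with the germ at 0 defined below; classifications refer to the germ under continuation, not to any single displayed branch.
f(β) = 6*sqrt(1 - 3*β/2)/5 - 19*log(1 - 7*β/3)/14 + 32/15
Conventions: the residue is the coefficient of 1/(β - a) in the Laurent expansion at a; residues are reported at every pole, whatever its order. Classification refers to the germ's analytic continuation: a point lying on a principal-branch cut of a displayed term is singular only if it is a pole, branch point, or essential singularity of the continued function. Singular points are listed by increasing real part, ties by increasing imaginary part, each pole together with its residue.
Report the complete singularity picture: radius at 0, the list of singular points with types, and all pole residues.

Branch term (-19/14)*log(1 - β/(3/7)): its argument vanishes at β = 3/7, a logarithmic branch point, modulus 3/7.
Branch term (6/5)*sqrt(1 - β/(2/3)): its argument vanishes at β = 2/3, a square-root branch point, modulus 2/3.
The radius of convergence is the smallest modulus among the singular points: 3/7.
List the singular points by increasing real part (a conjugate pair: the negative imaginary part first).

Radius of convergence at 0: 3/7.
At 3/7: a logarithmic branch point.
At 2/3: an algebraic (square-root) branch point.


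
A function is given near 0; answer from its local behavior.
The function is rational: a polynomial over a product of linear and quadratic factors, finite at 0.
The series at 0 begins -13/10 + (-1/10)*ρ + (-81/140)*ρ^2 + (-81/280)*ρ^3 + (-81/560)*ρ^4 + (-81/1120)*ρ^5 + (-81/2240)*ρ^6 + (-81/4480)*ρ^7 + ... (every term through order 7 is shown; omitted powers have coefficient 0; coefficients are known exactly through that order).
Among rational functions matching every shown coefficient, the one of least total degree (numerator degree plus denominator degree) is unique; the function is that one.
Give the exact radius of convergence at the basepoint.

No rational of total degree below 3 reproduces all 8 coefficients; solving the [2/1] Pade equations on them gives f(ρ) = (37*ρ**2/35 - 11*ρ/10 + 13/5)/(ρ - 2), whose expansion matches every shown term.
Denominator factor (ρ - 2): pole of order 1 at 2, modulus 2.
The radius of convergence is the smallest modulus among the singular points: 2.

The radius of convergence is 2.


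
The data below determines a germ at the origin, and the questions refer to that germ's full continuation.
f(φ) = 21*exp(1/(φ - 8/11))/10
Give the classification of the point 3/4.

There is no denominator, hence no pole anywhere.
The essential point of exp(1/(φ - (8/11))) is 8/11, not 3/4.
So the germ continues analytically to 3/4.

The point is a regular point.


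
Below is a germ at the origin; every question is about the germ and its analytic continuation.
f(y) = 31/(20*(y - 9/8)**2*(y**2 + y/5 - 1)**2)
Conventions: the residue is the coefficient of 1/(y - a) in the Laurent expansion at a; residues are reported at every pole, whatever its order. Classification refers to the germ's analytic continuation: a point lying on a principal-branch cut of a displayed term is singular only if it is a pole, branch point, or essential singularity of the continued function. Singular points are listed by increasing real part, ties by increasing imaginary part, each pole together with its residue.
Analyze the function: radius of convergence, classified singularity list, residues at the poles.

Denominator factor (y - 9/8)^2: pole of order 2 at 9/8, modulus 9/8.
Denominator factor (y**2 + y/5 - 1)^2: discriminant 101/25, real irrational roots -1/10 + (1/10)*sqrt(101) and -1/10 - (1/10)*sqrt(101); poles of order 2, moduli -1/10 + (1/10)*sqrt(101) and 1/10 + (1/10)*sqrt(101).
The radius of convergence is the smallest modulus among the singular points: -1/10 + (1/10)*sqrt(101).
The factor y**2 + y/5 - 1 splits as (y - a)(y - a') with a = -1/10 - (1/10)*sqrt(101), a' = -1/10 + (1/10)*sqrt(101). At the order-2 pole a set g(y) = (y - a)^2*f(y) = [31/(20*(y - 9/8)**2)] / (y - a')^2.
Order-2 pole: residue = g'(a); g'(-1/10 - (1/10)*sqrt(101)) = 124436480/3869893 - (125734328480/39476778493)*sqrt(101), so the residue is 124436480/3869893 - (125734328480/39476778493)*sqrt(101).
The factor y**2 + y/5 - 1 splits as (y - a)(y - a') with a = -1/10 + (1/10)*sqrt(101), a' = -1/10 - (1/10)*sqrt(101). At the order-2 pole a set g(y) = (y - a)^2*f(y) = [31/(20*(y - 9/8)**2)] / (y - a')^2.
Order-2 pole: residue = g'(a); g'(-1/10 + (1/10)*sqrt(101)) = 124436480/3869893 + (125734328480/39476778493)*sqrt(101), so the residue is 124436480/3869893 + (125734328480/39476778493)*sqrt(101).
At the order-2 pole 9/8 set g(y) = (y - (9/8))^2*f(y) = 31/(20*(y**2 + y/5 - 1)**2).
Order-2 pole: residue = g'(a); g'(9/8) = -248872960/3869893, so the residue is -248872960/3869893.
List the singular points by increasing real part (a conjugate pair: the negative imaginary part first).

Radius of convergence at 0: -1/10 + (1/10)*sqrt(101).
At -1/10 - (1/10)*sqrt(101): a pole of order 2; residue 124436480/3869893 - (125734328480/39476778493)*sqrt(101).
At -1/10 + (1/10)*sqrt(101): a pole of order 2; residue 124436480/3869893 + (125734328480/39476778493)*sqrt(101).
At 9/8: a pole of order 2; residue -248872960/3869893.


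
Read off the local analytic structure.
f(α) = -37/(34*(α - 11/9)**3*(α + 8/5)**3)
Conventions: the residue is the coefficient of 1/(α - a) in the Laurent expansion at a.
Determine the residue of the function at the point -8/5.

The residue is 20482621875/561652279919.

At the order-3 pole -8/5 set g(α) = (α - (-8/5))^3*f(α) = -37/(34*(α - 11/9)**3).
Order-3 pole: residue = g''(a)/2; g''(-8/5) = 40965243750/561652279919, so the residue is 20482621875/561652279919.


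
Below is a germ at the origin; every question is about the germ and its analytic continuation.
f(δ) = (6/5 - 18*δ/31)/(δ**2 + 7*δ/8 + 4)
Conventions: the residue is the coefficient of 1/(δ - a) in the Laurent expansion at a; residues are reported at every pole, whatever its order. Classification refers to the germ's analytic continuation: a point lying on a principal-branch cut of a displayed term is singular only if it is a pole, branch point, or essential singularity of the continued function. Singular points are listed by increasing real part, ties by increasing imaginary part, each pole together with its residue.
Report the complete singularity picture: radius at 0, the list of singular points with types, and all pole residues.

Denominator factor (δ**2 + 7*δ/8 + 4): discriminant -975/64, complex-conjugate roots (-7/16) + ((5/16)*sqrt(39))*i and (-7/16) - ((5/16)*sqrt(39))*i; poles of order 1, moduli 2 and 2.
The radius of convergence is the smallest modulus among the singular points: 2.
The factor δ**2 + 7*δ/8 + 4 splits as (δ - a)(δ - a') with a = (-7/16) - ((5/16)*sqrt(39))*i, a' = (-7/16) + ((5/16)*sqrt(39))*i. At the order-1 pole a set g(δ) = (δ - a)*f(δ) = [6/5 - 18*δ/31] / (δ - a').
Simple pole: residue = g(a) at a = (-7/16) - ((5/16)*sqrt(39))*i, which is (-9/31) + ((601/10075)*sqrt(39))*i.
The factor δ**2 + 7*δ/8 + 4 splits as (δ - a)(δ - a') with a = (-7/16) + ((5/16)*sqrt(39))*i, a' = (-7/16) - ((5/16)*sqrt(39))*i. At the order-1 pole a set g(δ) = (δ - a)*f(δ) = [6/5 - 18*δ/31] / (δ - a').
Simple pole: residue = g(a) at a = (-7/16) + ((5/16)*sqrt(39))*i, which is (-9/31) - ((601/10075)*sqrt(39))*i.
List the singular points by increasing real part (a conjugate pair: the negative imaginary part first).

Radius of convergence at 0: 2.
At (-7/16) - ((5/16)*sqrt(39))*i: a pole of order 1; residue (-9/31) + ((601/10075)*sqrt(39))*i.
At (-7/16) + ((5/16)*sqrt(39))*i: a pole of order 1; residue (-9/31) - ((601/10075)*sqrt(39))*i.


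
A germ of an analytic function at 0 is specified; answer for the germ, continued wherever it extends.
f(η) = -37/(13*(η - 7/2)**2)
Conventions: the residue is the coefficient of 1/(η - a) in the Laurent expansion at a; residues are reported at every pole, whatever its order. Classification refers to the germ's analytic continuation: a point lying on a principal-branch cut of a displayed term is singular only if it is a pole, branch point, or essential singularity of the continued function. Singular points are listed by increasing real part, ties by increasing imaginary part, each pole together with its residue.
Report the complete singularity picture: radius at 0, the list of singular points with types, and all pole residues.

Radius of convergence at 0: 7/2.
At 7/2: a pole of order 2; residue 0.

Denominator factor (η - 7/2)^2: pole of order 2 at 7/2, modulus 7/2.
The radius of convergence is the smallest modulus among the singular points: 7/2.
At the order-2 pole 7/2 set g(η) = (η - (7/2))^2*f(η) = -37/13.
Order-2 pole: residue = g'(a); g'(7/2) = 0, so the residue is 0.


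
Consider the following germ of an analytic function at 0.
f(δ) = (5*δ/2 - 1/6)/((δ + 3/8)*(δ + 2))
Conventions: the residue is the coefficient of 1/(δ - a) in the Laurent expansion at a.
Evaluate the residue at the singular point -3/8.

At the order-1 pole -3/8 set g(δ) = (δ - (-3/8))*f(δ) = (5*δ/2 - 1/6)/(δ + 2).
Simple pole: residue = g(a) at a = -3/8, which is -53/78.

The residue is -53/78.


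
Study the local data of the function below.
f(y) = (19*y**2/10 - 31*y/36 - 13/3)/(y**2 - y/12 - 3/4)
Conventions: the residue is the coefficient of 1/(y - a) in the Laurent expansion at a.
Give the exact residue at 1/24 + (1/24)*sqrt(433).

The residue is -253/720 - (25381/311760)*sqrt(433).

The factor y**2 - y/12 - 3/4 splits as (y - a)(y - a') with a = 1/24 + (1/24)*sqrt(433), a' = 1/24 - (1/24)*sqrt(433). At the order-1 pole a set g(y) = (y - a)*f(y) = [19*y**2/10 - 31*y/36 - 13/3] / (y - a').
Simple pole: residue = g(a) at a = 1/24 + (1/24)*sqrt(433), which is -253/720 - (25381/311760)*sqrt(433).


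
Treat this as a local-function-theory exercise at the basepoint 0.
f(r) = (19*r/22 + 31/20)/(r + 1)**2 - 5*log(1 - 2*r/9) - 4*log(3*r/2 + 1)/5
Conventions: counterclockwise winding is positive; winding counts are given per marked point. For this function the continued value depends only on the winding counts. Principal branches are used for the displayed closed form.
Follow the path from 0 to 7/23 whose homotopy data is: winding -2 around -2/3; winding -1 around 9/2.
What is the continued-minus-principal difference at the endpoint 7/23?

Continued minus principal equals (66/5)*pi*i.

The rational part is single-valued and drops out of the difference; each branch term changes only by its own monodromy.
(-5)*log(1 - r/(9/2)): each positive loop around 9/2 adds 2*pi*i to the log, so winding -1 contributes (-5)*(-1)*2*pi*i = (10)*pi*i.
(-4/5)*log(1 - r/(-2/3)): each positive loop around -2/3 adds 2*pi*i to the log, so winding -2 contributes (-4/5)*(-2)*2*pi*i = (16/5)*pi*i.
Summing the contributions at r = 7/23 gives (66/5)*pi*i.


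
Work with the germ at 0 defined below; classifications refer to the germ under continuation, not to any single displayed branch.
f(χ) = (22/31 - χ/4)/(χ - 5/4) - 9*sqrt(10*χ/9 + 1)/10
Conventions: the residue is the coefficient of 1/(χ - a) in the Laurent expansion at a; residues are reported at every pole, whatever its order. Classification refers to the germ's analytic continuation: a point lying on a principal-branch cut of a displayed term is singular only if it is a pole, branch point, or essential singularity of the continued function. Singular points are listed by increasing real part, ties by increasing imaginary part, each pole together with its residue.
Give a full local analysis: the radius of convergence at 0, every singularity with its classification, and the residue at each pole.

Denominator factor (χ - 5/4): pole of order 1 at 5/4, modulus 5/4.
Branch term (-9/10)*sqrt(1 - χ/(-9/10)): its argument vanishes at χ = -9/10, a square-root branch point, modulus 9/10.
The radius of convergence is the smallest modulus among the singular points: 9/10.
The branch term is analytic at 5/4 and contributes nothing to the residue; only the rational part matters.
At the order-1 pole 5/4 set g(χ) = (χ - (5/4))*(rational part) = 22/31 - χ/4.
Simple pole: residue = g(a) at a = 5/4, which is 197/496.
List the singular points by increasing real part (a conjugate pair: the negative imaginary part first).

Radius of convergence at 0: 9/10.
At -9/10: an algebraic (square-root) branch point.
At 5/4: a pole of order 1; residue 197/496.
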